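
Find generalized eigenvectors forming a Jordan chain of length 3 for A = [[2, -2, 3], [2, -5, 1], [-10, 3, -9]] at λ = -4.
We seek v_1 ∈ ker((A + 4I)^3) \ ker((A + 4I)^2), then set v_{i+1} = (A + 4I) v_i.

One such chain is v_1 = [[-2, 0, 5]]^T, v_2 = [[3, 1, -5]]^T, v_3 = [[1, 0, -2]]^T. Check: (A + 4I) v_3 = [[0, 0, 0]]^T = 0.

v_1 = [[-2, 0, 5]]^T, v_2 = [[3, 1, -5]]^T, v_3 = [[1, 0, -2]]^T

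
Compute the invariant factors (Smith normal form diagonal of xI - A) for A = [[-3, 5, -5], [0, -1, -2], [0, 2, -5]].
The Jordan structure of A has elementary divisors (x + 3)^2, (x + 3). Arranging the block sizes at each eigenvalue in decreasing order and taking row products gives the invariant factors.

Invariant factors (smallest first, each dividing the next): x + 3, (x + 3)^2.

Check: the last factor (x + 3)^2 is the minimal polynomial, and the product (x + 3)^3 is the characteristic polynomial.

x + 3, (x + 3)^2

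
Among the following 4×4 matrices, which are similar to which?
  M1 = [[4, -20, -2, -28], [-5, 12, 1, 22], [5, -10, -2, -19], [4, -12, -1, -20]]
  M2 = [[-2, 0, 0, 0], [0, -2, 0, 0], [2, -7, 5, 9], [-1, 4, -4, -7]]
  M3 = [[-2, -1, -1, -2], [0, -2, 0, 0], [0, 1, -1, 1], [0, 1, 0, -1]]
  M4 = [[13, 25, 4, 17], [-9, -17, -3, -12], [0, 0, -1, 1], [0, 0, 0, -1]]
Characteristic polynomials: χ_{M1} = (x + 1)^2(x + 2)^2, χ_{M2} = (x + 1)^2(x + 2)^2, χ_{M3} = (x + 1)^2(x + 2)^2, χ_{M4} = (x + 1)^2(x + 2)^2.

{M1, M3, M4}: invariant factors (x + 1)^2(x + 2)^2.

{M2}: invariant factors x + 2, (x + 1)^2(x + 2).

Matrices are similar if and only if their invariant-factor lists agree; the partition into similarity classes is {M1, M3, M4}, {M2}.

2 classes: {M1, M3, M4}, {M2}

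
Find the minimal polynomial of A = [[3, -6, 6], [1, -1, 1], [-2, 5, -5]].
The characteristic polynomial factors as x^2(x + 3). The minimal polynomial is ∏(x - λ)^{k_λ} where k_λ is the size of the largest Jordan block at λ.

For λ = -3: rank(A + 3I) = 2, and the largest Jordan block has size 1 (the smallest k with rank((A + 3I)^k) = rank((A + 3I)^(k+1))).
For λ = 0: rank(A) = 2, and the largest Jordan block has size 2 (the smallest k with rank(A^k) = rank(A^(k+1))).

So m_A(x) = x^2(x + 3).

m_A(x) = x^2(x + 3)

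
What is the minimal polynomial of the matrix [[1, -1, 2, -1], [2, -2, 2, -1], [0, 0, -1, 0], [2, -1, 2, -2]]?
m_A(x) = (x + 1)^2

The characteristic polynomial factors as (x + 1)^4. The minimal polynomial is ∏(x - λ)^{k_λ} where k_λ is the size of the largest Jordan block at λ.

For λ = -1: rank(A + I) = 1, and the largest Jordan block has size 2 (the smallest k with rank((A + I)^k) = rank((A + I)^(k+1))).

So m_A(x) = (x + 1)^2.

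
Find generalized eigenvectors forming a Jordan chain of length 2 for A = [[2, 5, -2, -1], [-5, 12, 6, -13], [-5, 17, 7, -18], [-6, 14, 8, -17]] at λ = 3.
v_1 = [[-2, -1, -2, -1]]^T, v_2 = [[2, 2, 3, 2]]^T

We seek v_1 ∈ ker((A - 3I)^2) \ ker(A - 3I), then set v_{i+1} = (A - 3I) v_i.

One such chain is v_1 = [[-2, -1, -2, -1]]^T, v_2 = [[2, 2, 3, 2]]^T. Check: (A - 3I) v_2 = [[0, 0, 0, 0]]^T = 0.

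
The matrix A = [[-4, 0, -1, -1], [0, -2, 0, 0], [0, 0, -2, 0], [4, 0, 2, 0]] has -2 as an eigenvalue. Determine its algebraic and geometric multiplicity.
The characteristic polynomial is (x + 2)^4, so the factor x + 2 appears with exponent 4: the algebraic multiplicity is 4.

rank(A + 2I) = 1, so the eigenspace has dimension 4 - 1 = 3: the geometric multiplicity is 3.

Since 3 < 4, A is not diagonalizable.

algebraic multiplicity 4, geometric multiplicity 3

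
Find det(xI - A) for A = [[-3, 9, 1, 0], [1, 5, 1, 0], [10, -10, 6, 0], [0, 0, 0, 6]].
χ_A(x) = (x - 6)^3(x + 4)

xI - A = [[x + 3, -9, -1, 0], [-1, x - 5, -1, 0], [-10, 10, x - 6, 0], [0, 0, 0, x - 6]].

Expanding det(xI - A) along the first row:
det(xI - A) = + (x + 3)·det([[x - 5, -1, 0], [10, x - 6, 0], [0, 0, x - 6]]) - (-9)·det([[-1, -1, 0], [-10, x - 6, 0], [0, 0, x - 6]]) + (-1)·det([[-1, x - 5, 0], [-10, 10, 0], [0, 0, x - 6]]) - (0)·det([[-1, x - 5, -1], [-10, 10, x - 6], [0, 0, 0]]).

Evaluating gives χ_A(x) = x^4 - 14x^3 + 36x^2 + 216x - 864 = (x - 6)^3(x + 4).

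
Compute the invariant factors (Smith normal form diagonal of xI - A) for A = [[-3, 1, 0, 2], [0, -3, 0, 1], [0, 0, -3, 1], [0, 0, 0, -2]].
The Jordan structure of A has elementary divisors (x + 3)^2, (x + 3), (x + 2). Arranging the block sizes at each eigenvalue in decreasing order and taking row products gives the invariant factors.

Invariant factors (smallest first, each dividing the next): x + 3, (x + 2)(x + 3)^2.

Check: the last factor (x + 2)(x + 3)^2 is the minimal polynomial, and the product (x + 2)(x + 3)^3 is the characteristic polynomial.

x + 3, (x + 2)(x + 3)^2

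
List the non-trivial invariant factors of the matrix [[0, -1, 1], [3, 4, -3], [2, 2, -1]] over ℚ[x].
x - 1, (x - 1)^2

The Jordan structure of A has elementary divisors (x - 1)^2, (x - 1). Arranging the block sizes at each eigenvalue in decreasing order and taking row products gives the invariant factors.

Invariant factors (smallest first, each dividing the next): x - 1, (x - 1)^2.

Check: the last factor (x - 1)^2 is the minimal polynomial, and the product (x - 1)^3 is the characteristic polynomial.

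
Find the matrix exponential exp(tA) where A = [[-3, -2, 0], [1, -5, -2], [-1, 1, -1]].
A has Jordan form J = [[-3, 1, 0], [0, -3, 1], [0, 0, -3]] with A = PJP^{-1}, so e^{tA} = P e^{tJ} P^{-1}.

For a Jordan block J_k(λ), e^{tJ_k(λ)} = e^{λt} · (I + tN + t^2 N^2/2! + ... + t^{k-1} N^{k-1}/(k-1)!) where N is the nilpotent superdiagonal part.

Assembling the blocks and conjugating back gives the entries of e^{tA} as shown above.

e^{tA} = [[(1 - t^2)*e^{-3*t}, 2*t*(t - 1)*e^{-3*t}, 2*t^2*e^{-3*t}], [t*e^{-3*t}, (1 - 2*t)*e^{-3*t}, -2*t*e^{-3*t}], [t*(-t - 2)*e^{-3*t}/2, t*(t + 1)*e^{-3*t}, (t^2 + 2*t + 1)*e^{-3*t}]]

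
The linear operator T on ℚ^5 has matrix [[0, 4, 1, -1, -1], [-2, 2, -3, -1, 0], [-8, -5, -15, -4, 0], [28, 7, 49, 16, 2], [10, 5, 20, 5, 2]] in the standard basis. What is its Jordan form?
J = [[-3, 0, 0, 0, 0], [0, 2, 1, 0, 0], [0, 0, 2, 0, 0], [0, 0, 0, 2, 1], [0, 0, 0, 0, 2]]

The characteristic polynomial is det(xI - A) = (x - 2)^4(x + 3), so the eigenvalues are -3 (algebraic multiplicity 1), 2 (algebraic multiplicity 4).

For λ = -3: algebraic multiplicity 1 gives one 1×1 block.

For λ = 2: rank(A - 2I) = 3, rank((A - 2I)^2) = 1. The eigenspace has dimension 5 - 3 = 2, so there are 2 Jordan blocks; the rank sequence gives block sizes [2, 2].

Assembling the blocks gives the Jordan form J above.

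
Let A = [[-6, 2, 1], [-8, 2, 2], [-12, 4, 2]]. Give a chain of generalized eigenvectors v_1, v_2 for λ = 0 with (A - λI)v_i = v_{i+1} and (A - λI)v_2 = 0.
v_1 = [[0, 0, 1]]^T, v_2 = [[1, 2, 2]]^T

We seek v_1 ∈ ker(A^2) \ ker(A), then set v_{i+1} = A v_i.

One such chain is v_1 = [[0, 0, 1]]^T, v_2 = [[1, 2, 2]]^T. Check: A v_2 = [[0, 0, 0]]^T = 0.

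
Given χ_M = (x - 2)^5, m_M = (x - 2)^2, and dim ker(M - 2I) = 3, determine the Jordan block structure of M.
Jordan blocks: (2, 2), (2, 2), (2, 1)

λ = 2: algebraic multiplicity 5 (exponent in χ_M), largest block size 2 (exponent in m_M), 3 blocks (geometric multiplicity). These force block sizes [2, 2, 1].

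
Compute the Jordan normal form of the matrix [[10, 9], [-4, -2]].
The characteristic polynomial is det(xI - A) = (x - 4)^2, so the eigenvalues are 4 (algebraic multiplicity 2).

For λ = 4: rank(A - 4I) = 1, rank((A - 4I)^2) = 0. The eigenspace has dimension 2 - 1 = 1, so there is 1 Jordan block; the rank sequence gives block sizes [2].

Assembling the blocks gives the Jordan form J above.

J = [[4, 1], [0, 4]]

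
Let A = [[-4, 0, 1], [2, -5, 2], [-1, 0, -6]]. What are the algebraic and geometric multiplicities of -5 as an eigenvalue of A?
The characteristic polynomial is (x + 5)^3, so the factor x + 5 appears with exponent 3: the algebraic multiplicity is 3.

rank(A + 5I) = 1, so the eigenspace has dimension 3 - 1 = 2: the geometric multiplicity is 2.

Since 2 < 3, A is not diagonalizable.

algebraic multiplicity 3, geometric multiplicity 2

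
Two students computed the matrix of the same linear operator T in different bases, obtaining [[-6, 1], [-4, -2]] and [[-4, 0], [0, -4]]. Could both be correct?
Both have characteristic polynomial (x + 4)^2, but the minimal polynomial of A is (x + 4)^2 while the minimal polynomial of B is x + 4. The minimal polynomial is a similarity invariant, so A and B are not similar.

No.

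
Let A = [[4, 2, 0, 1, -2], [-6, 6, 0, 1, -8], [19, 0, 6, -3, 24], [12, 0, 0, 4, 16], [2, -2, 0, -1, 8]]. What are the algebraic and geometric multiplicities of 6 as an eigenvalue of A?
The characteristic polynomial is (x - 6)^4(x - 4), so the factor x - 6 appears with exponent 4: the algebraic multiplicity is 4.

rank(A - 6I) = 3, so the eigenspace has dimension 5 - 3 = 2: the geometric multiplicity is 2.

Since 2 < 4, A is not diagonalizable.

algebraic multiplicity 4, geometric multiplicity 2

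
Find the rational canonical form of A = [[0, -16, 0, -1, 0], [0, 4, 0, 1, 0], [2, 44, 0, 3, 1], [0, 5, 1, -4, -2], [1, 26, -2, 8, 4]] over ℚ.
The invariant factors of A (the non-unit diagonal entries of the Smith normal form of xI - A over ℚ[x]) are (x - 4)(x - 1)^3(x + 3), each dividing the next. The characteristic polynomial is their product, (x - 4)(x - 1)^3(x + 3).

The rational canonical form is the block-diagonal matrix of companion matrices C(f_i):
R = [[0, 0, 0, 0, -12], [1, 0, 0, 0, 35], [0, 1, 0, 0, -32], [0, 0, 1, 0, 6], [0, 0, 0, 1, 4]].

R = [[0, 0, 0, 0, -12], [1, 0, 0, 0, 35], [0, 1, 0, 0, -32], [0, 0, 1, 0, 6], [0, 0, 0, 1, 4]]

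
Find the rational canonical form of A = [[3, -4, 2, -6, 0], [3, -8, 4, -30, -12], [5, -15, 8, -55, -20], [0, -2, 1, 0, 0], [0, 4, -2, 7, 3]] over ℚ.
The invariant factors of A (the non-unit diagonal entries of the Smith normal form of xI - A over ℚ[x]) are x - 3, (x - 3)(x^3 + x - 4), each dividing the next. The characteristic polynomial is their product, (x - 3)^2(x^3 + x - 4).

The rational canonical form is the block-diagonal matrix of companion matrices C(f_i):
R = [[3, 0, 0, 0, 0], [0, 0, 0, 0, -12], [0, 1, 0, 0, 7], [0, 0, 1, 0, -1], [0, 0, 0, 1, 3]].

Note the characteristic polynomial does not split into linear factors over ℚ, so A has no Jordan form over ℚ; the rational canonical form exists over any field.

R = [[3, 0, 0, 0, 0], [0, 0, 0, 0, -12], [0, 1, 0, 0, 7], [0, 0, 1, 0, -1], [0, 0, 0, 1, 3]]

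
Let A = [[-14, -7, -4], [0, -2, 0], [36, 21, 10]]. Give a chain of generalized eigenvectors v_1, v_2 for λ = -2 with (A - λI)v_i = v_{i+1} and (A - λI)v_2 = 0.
We seek v_1 ∈ ker((A + 2I)^2) \ ker(A + 2I), then set v_{i+1} = (A + 2I) v_i.

One such chain is v_1 = [[1, -1, -1]]^T, v_2 = [[-1, 0, 3]]^T. Check: (A + 2I) v_2 = [[0, 0, 0]]^T = 0.

v_1 = [[1, -1, -1]]^T, v_2 = [[-1, 0, 3]]^T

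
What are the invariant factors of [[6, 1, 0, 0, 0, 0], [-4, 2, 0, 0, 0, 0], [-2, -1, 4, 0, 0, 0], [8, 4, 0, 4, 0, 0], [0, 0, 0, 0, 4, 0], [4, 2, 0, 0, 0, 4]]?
x - 4, x - 4, x - 4, x - 4, (x - 4)^2

The Jordan structure of A has elementary divisors (x - 4)^2, (x - 4), (x - 4), (x - 4), (x - 4). Arranging the block sizes at each eigenvalue in decreasing order and taking row products gives the invariant factors.

Invariant factors (smallest first, each dividing the next): x - 4, x - 4, x - 4, x - 4, (x - 4)^2.

Check: the last factor (x - 4)^2 is the minimal polynomial, and the product (x - 4)^6 is the characteristic polynomial.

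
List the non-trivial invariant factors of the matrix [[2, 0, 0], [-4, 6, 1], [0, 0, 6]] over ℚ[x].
(x - 6)^2(x - 2)

The Jordan structure of A has elementary divisors (x - 2), (x - 6)^2. Arranging the block sizes at each eigenvalue in decreasing order and taking row products gives the invariant factors.

Invariant factors (smallest first, each dividing the next): (x - 6)^2(x - 2).

Check: the last factor (x - 6)^2(x - 2) is the minimal polynomial, and the product (x - 6)^2(x - 2) is the characteristic polynomial.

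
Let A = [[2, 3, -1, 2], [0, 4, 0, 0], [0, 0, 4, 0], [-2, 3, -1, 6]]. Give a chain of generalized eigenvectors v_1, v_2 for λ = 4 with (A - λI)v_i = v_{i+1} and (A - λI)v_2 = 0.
We seek v_1 ∈ ker((A - 4I)^2) \ ker(A - 4I), then set v_{i+1} = (A - 4I) v_i.

One such chain is v_1 = [[0, 1, 0, -1]]^T, v_2 = [[1, 0, 0, 1]]^T. Check: (A - 4I) v_2 = [[0, 0, 0, 0]]^T = 0.

v_1 = [[0, 1, 0, -1]]^T, v_2 = [[1, 0, 0, 1]]^T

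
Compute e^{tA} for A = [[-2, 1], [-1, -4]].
A has Jordan form J = [[-3, 1], [0, -3]] with A = PJP^{-1}, so e^{tA} = P e^{tJ} P^{-1}.

For a Jordan block J_k(λ), e^{tJ_k(λ)} = e^{λt} · (I + tN + t^2 N^2/2! + ... + t^{k-1} N^{k-1}/(k-1)!) where N is the nilpotent superdiagonal part.

Assembling the blocks and conjugating back gives the entries of e^{tA} as shown above.

e^{tA} = [[(t + 1)*e^{-3*t}, t*e^{-3*t}], [-t*e^{-3*t}, (1 - t)*e^{-3*t}]]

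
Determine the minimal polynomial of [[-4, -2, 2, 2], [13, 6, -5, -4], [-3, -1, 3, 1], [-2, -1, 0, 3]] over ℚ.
m_A(x) = (x - 2)^3

The characteristic polynomial factors as (x - 2)^4. The minimal polynomial is ∏(x - λ)^{k_λ} where k_λ is the size of the largest Jordan block at λ.

For λ = 2: rank(A - 2I) = 2, and the largest Jordan block has size 3 (the smallest k with rank((A - 2I)^k) = rank((A - 2I)^(k+1))).

So m_A(x) = (x - 2)^3.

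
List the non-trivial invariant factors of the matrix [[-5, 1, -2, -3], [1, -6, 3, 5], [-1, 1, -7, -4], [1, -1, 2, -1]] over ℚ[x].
The Jordan structure of A has elementary divisors (x + 5)^3, (x + 4). Arranging the block sizes at each eigenvalue in decreasing order and taking row products gives the invariant factors.

Invariant factors (smallest first, each dividing the next): (x + 4)(x + 5)^3.

Check: the last factor (x + 4)(x + 5)^3 is the minimal polynomial, and the product (x + 4)(x + 5)^3 is the characteristic polynomial.

(x + 4)(x + 5)^3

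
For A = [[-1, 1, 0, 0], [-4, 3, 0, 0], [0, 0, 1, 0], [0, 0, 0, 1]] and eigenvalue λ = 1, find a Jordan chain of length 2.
v_1 = [[0, 1, 2, 6]]^T, v_2 = [[1, 2, 0, 0]]^T

We seek v_1 ∈ ker((A - I)^2) \ ker(A - I), then set v_{i+1} = (A - I) v_i.

One such chain is v_1 = [[0, 1, 2, 6]]^T, v_2 = [[1, 2, 0, 0]]^T. Check: (A - I) v_2 = [[0, 0, 0, 0]]^T = 0.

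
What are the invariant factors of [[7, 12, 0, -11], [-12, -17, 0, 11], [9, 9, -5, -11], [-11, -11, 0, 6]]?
x + 5, (x - 6)(x + 5)^2

The Jordan structure of A has elementary divisors (x + 5)^2, (x + 5), (x - 6). Arranging the block sizes at each eigenvalue in decreasing order and taking row products gives the invariant factors.

Invariant factors (smallest first, each dividing the next): x + 5, (x - 6)(x + 5)^2.

Check: the last factor (x - 6)(x + 5)^2 is the minimal polynomial, and the product (x - 6)(x + 5)^3 is the characteristic polynomial.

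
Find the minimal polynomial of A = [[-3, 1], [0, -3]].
m_A(x) = (x + 3)^2

The characteristic polynomial factors as (x + 3)^2. The minimal polynomial is ∏(x - λ)^{k_λ} where k_λ is the size of the largest Jordan block at λ.

For λ = -3: rank(A + 3I) = 1, and the largest Jordan block has size 2 (the smallest k with rank((A + 3I)^k) = rank((A + 3I)^(k+1))).

So m_A(x) = (x + 3)^2.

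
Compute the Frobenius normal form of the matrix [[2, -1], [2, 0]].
R = [[0, -2], [1, 2]]

The invariant factors of A (the non-unit diagonal entries of the Smith normal form of xI - A over ℚ[x]) are x^2 - 2x + 2, each dividing the next. The characteristic polynomial is their product, x^2 - 2x + 2.

The rational canonical form is the block-diagonal matrix of companion matrices C(f_i):
R = [[0, -2], [1, 2]].

Note the characteristic polynomial does not split into linear factors over ℚ, so A has no Jordan form over ℚ; the rational canonical form exists over any field.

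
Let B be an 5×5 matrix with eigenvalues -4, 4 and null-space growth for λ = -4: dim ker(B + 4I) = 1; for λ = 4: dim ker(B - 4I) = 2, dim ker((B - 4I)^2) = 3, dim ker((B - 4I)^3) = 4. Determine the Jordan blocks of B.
λ = -4: successive nullity increments [1] count blocks of size ≥ k; block sizes are [1].
λ = 4: successive nullity increments [2, 1, 1] count blocks of size ≥ k; block sizes are [3, 1].

Jordan blocks: (-4, 1), (4, 3), (4, 1)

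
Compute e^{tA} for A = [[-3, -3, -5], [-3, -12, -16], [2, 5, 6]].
A has Jordan form J = [[-3, 1, 0], [0, -3, 1], [0, 0, -3]] with A = PJP^{-1}, so e^{tA} = P e^{tJ} P^{-1}.

For a Jordan block J_k(λ), e^{tJ_k(λ)} = e^{λt} · (I + tN + t^2 N^2/2! + ... + t^{k-1} N^{k-1}/(k-1)!) where N is the nilpotent superdiagonal part.

Assembling the blocks and conjugating back gives the entries of e^{tA} as shown above.

e^{tA} = [[(2 - t^2)*e^{-3*t}/2, t*(t - 3)*e^{-3*t}, t*(3*t - 10)*e^{-3*t}/2], [t*(-5*t - 6)*e^{-3*t}/2, (5*t^2 - 9*t + 1)*e^{-3*t}, t*(15*t - 32)*e^{-3*t}/2], [t*(3*t + 4)*e^{-3*t}/2, t*(5 - 3*t)*e^{-3*t}, (-9*t^2 + 18*t + 2)*e^{-3*t}/2]]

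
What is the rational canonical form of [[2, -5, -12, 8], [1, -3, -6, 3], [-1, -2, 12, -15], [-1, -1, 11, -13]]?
R = [[0, 0, 0, -2], [1, 0, 0, 7], [0, 1, 0, 4], [0, 0, 1, -2]]

The invariant factors of A (the non-unit diagonal entries of the Smith normal form of xI - A over ℚ[x]) are (x + 2)(x^3 - 4x + 1), each dividing the next. The characteristic polynomial is their product, (x + 2)(x^3 - 4x + 1).

The rational canonical form is the block-diagonal matrix of companion matrices C(f_i):
R = [[0, 0, 0, -2], [1, 0, 0, 7], [0, 1, 0, 4], [0, 0, 1, -2]].

Note the characteristic polynomial does not split into linear factors over ℚ, so A has no Jordan form over ℚ; the rational canonical form exists over any field.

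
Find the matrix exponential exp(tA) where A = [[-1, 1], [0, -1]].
e^{tA} = [[e^{-t}, t*e^{-t}], [0, e^{-t}]]

A has Jordan form J = [[-1, 1], [0, -1]] with A = PJP^{-1}, so e^{tA} = P e^{tJ} P^{-1}.

For a Jordan block J_k(λ), e^{tJ_k(λ)} = e^{λt} · (I + tN + t^2 N^2/2! + ... + t^{k-1} N^{k-1}/(k-1)!) where N is the nilpotent superdiagonal part.

Assembling the blocks and conjugating back gives the entries of e^{tA} as shown above.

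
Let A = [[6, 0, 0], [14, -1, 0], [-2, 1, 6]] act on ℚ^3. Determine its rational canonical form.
R = [[6, 0, 0], [0, 0, 6], [0, 1, 5]]

The invariant factors of A (the non-unit diagonal entries of the Smith normal form of xI - A over ℚ[x]) are x - 6, (x - 6)(x + 1), each dividing the next. The characteristic polynomial is their product, (x - 6)^2(x + 1).

The rational canonical form is the block-diagonal matrix of companion matrices C(f_i):
R = [[6, 0, 0], [0, 0, 6], [0, 1, 5]].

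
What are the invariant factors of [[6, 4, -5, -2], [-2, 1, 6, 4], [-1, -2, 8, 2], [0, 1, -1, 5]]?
The Jordan structure of A has elementary divisors (x - 5)^3, (x - 5). Arranging the block sizes at each eigenvalue in decreasing order and taking row products gives the invariant factors.

Invariant factors (smallest first, each dividing the next): x - 5, (x - 5)^3.

Check: the last factor (x - 5)^3 is the minimal polynomial, and the product (x - 5)^4 is the characteristic polynomial.

x - 5, (x - 5)^3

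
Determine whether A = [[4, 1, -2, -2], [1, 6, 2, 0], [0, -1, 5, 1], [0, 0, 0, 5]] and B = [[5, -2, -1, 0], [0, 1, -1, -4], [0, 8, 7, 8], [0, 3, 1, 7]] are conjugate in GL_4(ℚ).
Yes.

Two matrices over a field are similar if and only if they have the same invariant factors.

Both A and B have characteristic polynomial (x - 5)^4 and minimal polynomial (x - 5)^3. Computing further, both have invariant factors x - 5, (x - 5)^3. Hence A and B are similar.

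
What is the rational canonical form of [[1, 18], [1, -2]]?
R = [[0, 20], [1, -1]]

The invariant factors of A (the non-unit diagonal entries of the Smith normal form of xI - A over ℚ[x]) are (x - 4)(x + 5), each dividing the next. The characteristic polynomial is their product, (x - 4)(x + 5).

The rational canonical form is the block-diagonal matrix of companion matrices C(f_i):
R = [[0, 20], [1, -1]].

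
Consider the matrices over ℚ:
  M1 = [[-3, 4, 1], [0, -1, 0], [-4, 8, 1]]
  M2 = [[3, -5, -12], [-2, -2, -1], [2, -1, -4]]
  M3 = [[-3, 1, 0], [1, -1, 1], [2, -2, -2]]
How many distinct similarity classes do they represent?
3 classes: {M1}, {M2}, {M3}

Characteristic polynomials: χ_{M1} = (x + 1)^3, χ_{M2} = (x + 1)^3, χ_{M3} = (x + 2)^3.

{M1}: invariant factors x + 1, (x + 1)^2.

{M2}: invariant factors (x + 1)^3.

{M3}: invariant factors (x + 2)^3.

Matrices are similar if and only if their invariant-factor lists agree; the partition into similarity classes is {M1}, {M2}, {M3}.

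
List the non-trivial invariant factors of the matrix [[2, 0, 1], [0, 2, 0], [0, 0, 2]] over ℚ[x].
The Jordan structure of A has elementary divisors (x - 2)^2, (x - 2). Arranging the block sizes at each eigenvalue in decreasing order and taking row products gives the invariant factors.

Invariant factors (smallest first, each dividing the next): x - 2, (x - 2)^2.

Check: the last factor (x - 2)^2 is the minimal polynomial, and the product (x - 2)^3 is the characteristic polynomial.

x - 2, (x - 2)^2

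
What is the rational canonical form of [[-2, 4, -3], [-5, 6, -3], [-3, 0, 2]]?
R = [[0, 0, -2], [1, 0, -7], [0, 1, 6]]

The invariant factors of A (the non-unit diagonal entries of the Smith normal form of xI - A over ℚ[x]) are (x - 2)(x^2 - 4x - 1), each dividing the next. The characteristic polynomial is their product, (x - 2)(x^2 - 4x - 1).

The rational canonical form is the block-diagonal matrix of companion matrices C(f_i):
R = [[0, 0, -2], [1, 0, -7], [0, 1, 6]].

Note the characteristic polynomial does not split into linear factors over ℚ, so A has no Jordan form over ℚ; the rational canonical form exists over any field.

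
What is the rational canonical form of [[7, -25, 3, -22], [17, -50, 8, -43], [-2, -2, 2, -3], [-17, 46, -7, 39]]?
R = [[0, 0, 0, -9], [1, 0, 0, 6], [0, 1, 0, 5], [0, 0, 1, -2]]

The invariant factors of A (the non-unit diagonal entries of the Smith normal form of xI - A over ℚ[x]) are (x^2 + x - 3)^2, each dividing the next. The characteristic polynomial is their product, (x^2 + x - 3)^2.

The rational canonical form is the block-diagonal matrix of companion matrices C(f_i):
R = [[0, 0, 0, -9], [1, 0, 0, 6], [0, 1, 0, 5], [0, 0, 1, -2]].

Note the characteristic polynomial does not split into linear factors over ℚ, so A has no Jordan form over ℚ; the rational canonical form exists over any field.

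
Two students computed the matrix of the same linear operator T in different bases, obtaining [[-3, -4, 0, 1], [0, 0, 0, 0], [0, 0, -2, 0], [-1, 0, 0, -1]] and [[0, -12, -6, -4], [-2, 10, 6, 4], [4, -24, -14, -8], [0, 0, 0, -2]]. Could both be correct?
No.

Both have characteristic polynomial x(x + 2)^3, but the minimal polynomial of A is x(x + 2)^2 while the minimal polynomial of B is x(x + 2). The minimal polynomial is a similarity invariant, so A and B are not similar.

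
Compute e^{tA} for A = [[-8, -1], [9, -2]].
e^{tA} = [[(1 - 3*t)*e^{-5*t}, -t*e^{-5*t}], [9*t*e^{-5*t}, (3*t + 1)*e^{-5*t}]]

A has Jordan form J = [[-5, 1], [0, -5]] with A = PJP^{-1}, so e^{tA} = P e^{tJ} P^{-1}.

For a Jordan block J_k(λ), e^{tJ_k(λ)} = e^{λt} · (I + tN + t^2 N^2/2! + ... + t^{k-1} N^{k-1}/(k-1)!) where N is the nilpotent superdiagonal part.

Assembling the blocks and conjugating back gives the entries of e^{tA} as shown above.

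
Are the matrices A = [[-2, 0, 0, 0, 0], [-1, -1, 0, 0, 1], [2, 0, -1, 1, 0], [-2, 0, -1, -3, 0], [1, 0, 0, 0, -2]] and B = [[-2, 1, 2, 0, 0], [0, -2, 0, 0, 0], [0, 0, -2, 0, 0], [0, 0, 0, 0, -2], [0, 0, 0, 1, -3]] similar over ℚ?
No.

Both have characteristic polynomial (x + 1)(x + 2)^4 and minimal polynomial (x + 1)(x + 2)^2. But rank(A + 2I) = 3 for A while rank(B + 2I) = 2 for B, so the number of Jordan blocks at λ = -2 differs. A and B are not similar.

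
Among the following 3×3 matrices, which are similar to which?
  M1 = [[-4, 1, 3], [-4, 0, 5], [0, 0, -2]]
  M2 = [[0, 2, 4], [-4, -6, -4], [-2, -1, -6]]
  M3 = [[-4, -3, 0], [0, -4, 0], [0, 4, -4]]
2 classes: {M1}, {M2, M3}

Characteristic polynomials: χ_{M1} = (x + 2)^3, χ_{M2} = (x + 4)^3, χ_{M3} = (x + 4)^3.

{M1}: invariant factors (x + 2)^3.

{M2, M3}: invariant factors x + 4, (x + 4)^2.

Matrices are similar if and only if their invariant-factor lists agree; the partition into similarity classes is {M1}, {M2, M3}.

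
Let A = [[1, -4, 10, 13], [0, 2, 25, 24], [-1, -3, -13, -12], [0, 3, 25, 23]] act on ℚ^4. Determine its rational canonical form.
The invariant factors of A (the non-unit diagonal entries of the Smith normal form of xI - A over ℚ[x]) are (x - 6)^2(x - 2)(x + 1), each dividing the next. The characteristic polynomial is their product, (x - 6)^2(x - 2)(x + 1).

The rational canonical form is the block-diagonal matrix of companion matrices C(f_i):
R = [[0, 0, 0, 72], [1, 0, 0, 12], [0, 1, 0, -46], [0, 0, 1, 13]].

R = [[0, 0, 0, 72], [1, 0, 0, 12], [0, 1, 0, -46], [0, 0, 1, 13]]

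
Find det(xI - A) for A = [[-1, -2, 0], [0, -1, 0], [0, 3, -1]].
xI - A = [[x + 1, 2, 0], [0, x + 1, 0], [0, -3, x + 1]].

Expanding det(xI - A) along the first row:
det(xI - A) = + (x + 1)·det([[x + 1, 0], [-3, x + 1]]) - (2)·det([[0, 0], [0, x + 1]]) + (0)·det([[0, x + 1], [0, -3]]).

Evaluating gives χ_A(x) = x^3 + 3x^2 + 3x + 1 = (x + 1)^3.

χ_A(x) = (x + 1)^3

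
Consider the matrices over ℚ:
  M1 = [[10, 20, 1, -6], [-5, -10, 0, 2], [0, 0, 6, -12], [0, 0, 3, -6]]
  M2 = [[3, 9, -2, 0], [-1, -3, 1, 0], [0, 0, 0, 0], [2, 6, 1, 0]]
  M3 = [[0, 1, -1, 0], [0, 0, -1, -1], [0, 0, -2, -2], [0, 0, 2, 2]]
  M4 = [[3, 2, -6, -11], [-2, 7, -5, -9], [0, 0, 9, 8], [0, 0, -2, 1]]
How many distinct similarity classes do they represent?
Characteristic polynomials: χ_{M1} = x^4, χ_{M2} = x^4, χ_{M3} = x^4, χ_{M4} = (x - 5)^4.

{M1, M2, M3}: invariant factors x, x^3.

{M4}: invariant factors (x - 5)^2, (x - 5)^2.

Matrices are similar if and only if their invariant-factor lists agree; the partition into similarity classes is {M1, M2, M3}, {M4}.

2 classes: {M1, M2, M3}, {M4}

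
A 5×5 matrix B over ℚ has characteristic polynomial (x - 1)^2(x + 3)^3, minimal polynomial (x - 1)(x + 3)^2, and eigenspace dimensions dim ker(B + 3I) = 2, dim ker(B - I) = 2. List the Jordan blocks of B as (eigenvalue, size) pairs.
λ = -3: algebraic multiplicity 3 (exponent in χ_B), largest block size 2 (exponent in m_B), 2 blocks (geometric multiplicity). These force block sizes [2, 1].
λ = 1: algebraic multiplicity 2 (exponent in χ_B), largest block size 1 (exponent in m_B), 2 blocks (geometric multiplicity). These force block sizes [1, 1].

Jordan blocks: (-3, 2), (-3, 1), (1, 1), (1, 1)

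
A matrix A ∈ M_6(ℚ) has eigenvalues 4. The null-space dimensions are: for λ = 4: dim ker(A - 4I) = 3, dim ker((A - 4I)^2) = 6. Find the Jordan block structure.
λ = 4: successive nullity increments [3, 3] count blocks of size ≥ k; block sizes are [2, 2, 2].

Jordan blocks: (4, 2), (4, 2), (4, 2)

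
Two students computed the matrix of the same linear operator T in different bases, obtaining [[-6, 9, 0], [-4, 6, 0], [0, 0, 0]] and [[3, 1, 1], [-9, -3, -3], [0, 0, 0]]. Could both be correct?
Yes.

Two matrices over a field are similar if and only if they have the same invariant factors.

Both A and B have characteristic polynomial x^3 and minimal polynomial x^2. Computing further, both have invariant factors x, x^2. Hence A and B are similar.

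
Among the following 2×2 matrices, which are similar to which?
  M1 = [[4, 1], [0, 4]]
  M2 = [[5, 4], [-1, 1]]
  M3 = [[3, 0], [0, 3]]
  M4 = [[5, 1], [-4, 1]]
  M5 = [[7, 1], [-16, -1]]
Characteristic polynomials: χ_{M1} = (x - 4)^2, χ_{M2} = (x - 3)^2, χ_{M3} = (x - 3)^2, χ_{M4} = (x - 3)^2, χ_{M5} = (x - 3)^2.

{M1}: invariant factors (x - 4)^2.

{M2, M4, M5}: invariant factors (x - 3)^2.

{M3}: invariant factors x - 3, x - 3.

Matrices are similar if and only if their invariant-factor lists agree; the partition into similarity classes is {M1}, {M2, M4, M5}, {M3}.

3 classes: {M1}, {M2, M4, M5}, {M3}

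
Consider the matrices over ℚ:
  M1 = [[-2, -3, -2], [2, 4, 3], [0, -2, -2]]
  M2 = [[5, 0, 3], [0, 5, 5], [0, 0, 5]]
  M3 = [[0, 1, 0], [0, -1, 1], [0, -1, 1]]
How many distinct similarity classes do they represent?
Characteristic polynomials: χ_{M1} = x^3, χ_{M2} = (x - 5)^3, χ_{M3} = x^3.

{M1, M3}: invariant factors x^3.

{M2}: invariant factors x - 5, (x - 5)^2.

Matrices are similar if and only if their invariant-factor lists agree; the partition into similarity classes is {M1, M3}, {M2}.

2 classes: {M1, M3}, {M2}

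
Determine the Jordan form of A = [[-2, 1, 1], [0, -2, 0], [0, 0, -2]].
J = [[-2, 1, 0], [0, -2, 0], [0, 0, -2]]

The characteristic polynomial is det(xI - A) = (x + 2)^3, so the eigenvalues are -2 (algebraic multiplicity 3).

For λ = -2: rank(A + 2I) = 1, rank((A + 2I)^2) = 0. The eigenspace has dimension 3 - 1 = 2, so there are 2 Jordan blocks; the rank sequence gives block sizes [2, 1].

Assembling the blocks gives the Jordan form J above.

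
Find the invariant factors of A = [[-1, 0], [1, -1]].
(x + 1)^2

The Jordan structure of A has elementary divisors (x + 1)^2. Arranging the block sizes at each eigenvalue in decreasing order and taking row products gives the invariant factors.

Invariant factors (smallest first, each dividing the next): (x + 1)^2.

Check: the last factor (x + 1)^2 is the minimal polynomial, and the product (x + 1)^2 is the characteristic polynomial.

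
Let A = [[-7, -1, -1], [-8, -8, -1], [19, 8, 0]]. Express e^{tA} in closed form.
A has Jordan form J = [[-5, 1, 0], [0, -5, 1], [0, 0, -5]] with A = PJP^{-1}, so e^{tA} = P e^{tJ} P^{-1}.

For a Jordan block J_k(λ), e^{tJ_k(λ)} = e^{λt} · (I + tN + t^2 N^2/2! + ... + t^{k-1} N^{k-1}/(k-1)!) where N is the nilpotent superdiagonal part.

Assembling the blocks and conjugating back gives the entries of e^{tA} as shown above.

e^{tA} = [[(-7*t^2 - 4*t + 2)*e^{-5*t}/2, t*(-3*t - 2)*e^{-5*t}/2, -t*(t + 1)*e^{-5*t}], [t*(21*t - 16)*e^{-5*t}/2, (9*t^2 - 6*t + 2)*e^{-5*t}/2, t*(3*t - 1)*e^{-5*t}], [t*(38 - 7*t)*e^{-5*t}/2, t*(16 - 3*t)*e^{-5*t}/2, (-t^2 + 5*t + 1)*e^{-5*t}]]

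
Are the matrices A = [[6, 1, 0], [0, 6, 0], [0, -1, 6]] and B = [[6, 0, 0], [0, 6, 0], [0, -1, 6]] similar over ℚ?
Yes.

Two matrices over a field are similar if and only if they have the same invariant factors.

Both A and B have characteristic polynomial (x - 6)^3 and minimal polynomial (x - 6)^2. Computing further, both have invariant factors x - 6, (x - 6)^2. Hence A and B are similar.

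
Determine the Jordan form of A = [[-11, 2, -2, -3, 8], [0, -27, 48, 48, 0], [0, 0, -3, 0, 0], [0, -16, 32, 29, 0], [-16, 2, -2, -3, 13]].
The characteristic polynomial is det(xI - A) = (x - 5)^2(x + 3)^3, so the eigenvalues are -3 (algebraic multiplicity 3), 5 (algebraic multiplicity 2).

For λ = -3: rank(A + 3I) = 3, rank((A + 3I)^2) = 2. The eigenspace has dimension 5 - 3 = 2, so there are 2 Jordan blocks; the rank sequence gives block sizes [2, 1].

For λ = 5: rank(A - 5I) = 3. The eigenspace has dimension 5 - 3 = 2, so there are 2 Jordan blocks; the rank sequence gives block sizes [1, 1].

Assembling the blocks gives the Jordan form J above.

J = [[-3, 1, 0, 0, 0], [0, -3, 0, 0, 0], [0, 0, -3, 0, 0], [0, 0, 0, 5, 0], [0, 0, 0, 0, 5]]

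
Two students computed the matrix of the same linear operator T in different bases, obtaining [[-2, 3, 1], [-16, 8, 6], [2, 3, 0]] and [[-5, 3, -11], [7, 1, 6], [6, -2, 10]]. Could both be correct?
Yes.

Two matrices over a field are similar if and only if they have the same invariant factors.

Both A and B have characteristic polynomial (x - 2)^3 and minimal polynomial (x - 2)^3. Computing further, both have invariant factors (x - 2)^3. Hence A and B are similar.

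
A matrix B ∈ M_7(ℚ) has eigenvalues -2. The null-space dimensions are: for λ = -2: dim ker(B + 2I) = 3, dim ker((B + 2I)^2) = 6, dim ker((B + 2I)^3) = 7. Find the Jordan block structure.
Jordan blocks: (-2, 3), (-2, 2), (-2, 2)

λ = -2: successive nullity increments [3, 3, 1] count blocks of size ≥ k; block sizes are [3, 2, 2].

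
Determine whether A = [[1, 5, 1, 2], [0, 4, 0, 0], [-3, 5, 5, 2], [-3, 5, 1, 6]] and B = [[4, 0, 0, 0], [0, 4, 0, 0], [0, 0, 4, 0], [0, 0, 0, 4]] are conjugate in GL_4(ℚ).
Both have characteristic polynomial (x - 4)^4, but the minimal polynomial of A is (x - 4)^2 while the minimal polynomial of B is x - 4. The minimal polynomial is a similarity invariant, so A and B are not similar.

No.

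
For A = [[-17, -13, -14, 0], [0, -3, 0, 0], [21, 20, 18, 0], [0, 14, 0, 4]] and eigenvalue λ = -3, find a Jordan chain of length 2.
v_1 = [[2, 1, -3, -2]]^T, v_2 = [[1, 0, -1, 0]]^T

We seek v_1 ∈ ker((A + 3I)^2) \ ker(A + 3I), then set v_{i+1} = (A + 3I) v_i.

One such chain is v_1 = [[2, 1, -3, -2]]^T, v_2 = [[1, 0, -1, 0]]^T. Check: (A + 3I) v_2 = [[0, 0, 0, 0]]^T = 0.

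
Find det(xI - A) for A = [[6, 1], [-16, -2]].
xI - A = [[x - 6, -1], [16, x + 2]].

Expanding det(xI - A) along the first row:
det(xI - A) = + (x - 6)·det([[x + 2]]) - (-1)·det([[16]]).

Evaluating gives χ_A(x) = x^2 - 4x + 4 = (x - 2)^2.

χ_A(x) = (x - 2)^2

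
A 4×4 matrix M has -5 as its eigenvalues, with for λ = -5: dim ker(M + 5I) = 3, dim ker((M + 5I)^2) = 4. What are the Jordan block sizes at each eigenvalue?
Jordan blocks: (-5, 2), (-5, 1), (-5, 1)

λ = -5: successive nullity increments [3, 1] count blocks of size ≥ k; block sizes are [2, 1, 1].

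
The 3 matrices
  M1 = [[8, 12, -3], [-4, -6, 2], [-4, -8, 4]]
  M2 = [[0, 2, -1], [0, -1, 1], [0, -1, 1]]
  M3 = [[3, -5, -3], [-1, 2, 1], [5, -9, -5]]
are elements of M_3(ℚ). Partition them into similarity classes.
2 classes: {M1}, {M2, M3}

Characteristic polynomials: χ_{M1} = (x - 2)^3, χ_{M2} = x^3, χ_{M3} = x^3.

{M1}: invariant factors x - 2, (x - 2)^2.

{M2, M3}: invariant factors x^3.

Matrices are similar if and only if their invariant-factor lists agree; the partition into similarity classes is {M1}, {M2, M3}.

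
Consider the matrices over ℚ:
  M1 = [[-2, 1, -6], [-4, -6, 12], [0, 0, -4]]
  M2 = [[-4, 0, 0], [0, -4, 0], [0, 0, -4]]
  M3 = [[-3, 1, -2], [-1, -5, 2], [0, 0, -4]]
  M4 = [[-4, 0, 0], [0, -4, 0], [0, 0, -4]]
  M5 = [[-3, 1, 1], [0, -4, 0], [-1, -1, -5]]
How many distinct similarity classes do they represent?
Characteristic polynomials: χ_{M1} = (x + 4)^3, χ_{M2} = (x + 4)^3, χ_{M3} = (x + 4)^3, χ_{M4} = (x + 4)^3, χ_{M5} = (x + 4)^3.

{M1, M3, M5}: invariant factors x + 4, (x + 4)^2.

{M2, M4}: invariant factors x + 4, x + 4, x + 4.

Matrices are similar if and only if their invariant-factor lists agree; the partition into similarity classes is {M1, M3, M5}, {M2, M4}.

2 classes: {M1, M3, M5}, {M2, M4}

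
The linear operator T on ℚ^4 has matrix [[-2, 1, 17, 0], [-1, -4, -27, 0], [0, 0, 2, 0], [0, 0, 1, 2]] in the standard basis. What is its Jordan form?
J = [[-3, 1, 0, 0], [0, -3, 0, 0], [0, 0, 2, 1], [0, 0, 0, 2]]

The characteristic polynomial is det(xI - A) = (x - 2)^2(x + 3)^2, so the eigenvalues are -3 (algebraic multiplicity 2), 2 (algebraic multiplicity 2).

For λ = -3: rank(A + 3I) = 3, rank((A + 3I)^2) = 2. The eigenspace has dimension 4 - 3 = 1, so there is 1 Jordan block; the rank sequence gives block sizes [2].

For λ = 2: rank(A - 2I) = 3, rank((A - 2I)^2) = 2. The eigenspace has dimension 4 - 3 = 1, so there is 1 Jordan block; the rank sequence gives block sizes [2].

Assembling the blocks gives the Jordan form J above.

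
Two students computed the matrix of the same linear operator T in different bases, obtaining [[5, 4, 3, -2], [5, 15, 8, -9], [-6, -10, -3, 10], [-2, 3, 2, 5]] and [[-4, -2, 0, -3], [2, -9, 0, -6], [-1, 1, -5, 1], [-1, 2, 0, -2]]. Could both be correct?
No.

trace(A) = 22 but trace(B) = -20. The trace is a similarity invariant, so A and B are not similar.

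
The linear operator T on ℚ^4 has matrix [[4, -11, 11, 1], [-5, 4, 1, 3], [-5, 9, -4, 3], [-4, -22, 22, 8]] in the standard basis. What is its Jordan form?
The characteristic polynomial is det(xI - A) = (x - 6)^2(x - 5)(x + 5), so the eigenvalues are -5 (algebraic multiplicity 1), 5 (algebraic multiplicity 1), 6 (algebraic multiplicity 2).

For λ = -5: algebraic multiplicity 1 gives one 1×1 block.

For λ = 5: algebraic multiplicity 1 gives one 1×1 block.

For λ = 6: rank(A - 6I) = 3, rank((A - 6I)^2) = 2. The eigenspace has dimension 4 - 3 = 1, so there is 1 Jordan block; the rank sequence gives block sizes [2].

Assembling the blocks gives the Jordan form J above.

J = [[-5, 0, 0, 0], [0, 5, 0, 0], [0, 0, 6, 1], [0, 0, 0, 6]]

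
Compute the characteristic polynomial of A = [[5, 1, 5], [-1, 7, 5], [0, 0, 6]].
χ_A(x) = (x - 6)^3

xI - A = [[x - 5, -1, -5], [1, x - 7, -5], [0, 0, x - 6]].

Expanding det(xI - A) along the first row:
det(xI - A) = + (x - 5)·det([[x - 7, -5], [0, x - 6]]) - (-1)·det([[1, -5], [0, x - 6]]) + (-5)·det([[1, x - 7], [0, 0]]).

Evaluating gives χ_A(x) = x^3 - 18x^2 + 108x - 216 = (x - 6)^3.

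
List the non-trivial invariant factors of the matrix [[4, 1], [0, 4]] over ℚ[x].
(x - 4)^2

The Jordan structure of A has elementary divisors (x - 4)^2. Arranging the block sizes at each eigenvalue in decreasing order and taking row products gives the invariant factors.

Invariant factors (smallest first, each dividing the next): (x - 4)^2.

Check: the last factor (x - 4)^2 is the minimal polynomial, and the product (x - 4)^2 is the characteristic polynomial.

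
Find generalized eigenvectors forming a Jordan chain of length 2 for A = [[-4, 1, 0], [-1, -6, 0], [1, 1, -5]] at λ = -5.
We seek v_1 ∈ ker((A + 5I)^2) \ ker(A + 5I), then set v_{i+1} = (A + 5I) v_i.

One such chain is v_1 = [[0, 1, -1]]^T, v_2 = [[1, -1, 1]]^T. Check: (A + 5I) v_2 = [[0, 0, 0]]^T = 0.

v_1 = [[0, 1, -1]]^T, v_2 = [[1, -1, 1]]^T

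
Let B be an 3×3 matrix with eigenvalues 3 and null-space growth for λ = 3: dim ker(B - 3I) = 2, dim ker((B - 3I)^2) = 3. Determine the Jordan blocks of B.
λ = 3: successive nullity increments [2, 1] count blocks of size ≥ k; block sizes are [2, 1].

Jordan blocks: (3, 2), (3, 1)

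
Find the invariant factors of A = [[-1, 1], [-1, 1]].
x^2

The Jordan structure of A has elementary divisors x^2. Arranging the block sizes at each eigenvalue in decreasing order and taking row products gives the invariant factors.

Invariant factors (smallest first, each dividing the next): x^2.

Check: the last factor x^2 is the minimal polynomial, and the product x^2 is the characteristic polynomial.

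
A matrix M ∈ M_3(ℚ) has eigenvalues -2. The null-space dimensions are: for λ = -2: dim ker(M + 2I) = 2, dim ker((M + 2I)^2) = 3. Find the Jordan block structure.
Jordan blocks: (-2, 2), (-2, 1)

λ = -2: successive nullity increments [2, 1] count blocks of size ≥ k; block sizes are [2, 1].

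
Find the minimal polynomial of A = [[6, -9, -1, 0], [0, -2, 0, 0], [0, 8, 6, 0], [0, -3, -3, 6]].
m_A(x) = (x - 6)^2(x + 2)

The characteristic polynomial factors as (x - 6)^3(x + 2). The minimal polynomial is ∏(x - λ)^{k_λ} where k_λ is the size of the largest Jordan block at λ.

For λ = -2: rank(A + 2I) = 3, and the largest Jordan block has size 1 (the smallest k with rank((A + 2I)^k) = rank((A + 2I)^(k+1))).
For λ = 6: rank(A - 6I) = 2, and the largest Jordan block has size 2 (the smallest k with rank((A - 6I)^k) = rank((A - 6I)^(k+1))).

So m_A(x) = (x - 6)^2(x + 2).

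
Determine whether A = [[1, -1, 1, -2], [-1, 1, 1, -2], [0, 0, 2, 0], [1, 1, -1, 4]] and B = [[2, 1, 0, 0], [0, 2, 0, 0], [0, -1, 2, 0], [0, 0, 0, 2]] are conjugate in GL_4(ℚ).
Yes.

Two matrices over a field are similar if and only if they have the same invariant factors.

Both A and B have characteristic polynomial (x - 2)^4 and minimal polynomial (x - 2)^2. Computing further, both have invariant factors x - 2, x - 2, (x - 2)^2. Hence A and B are similar.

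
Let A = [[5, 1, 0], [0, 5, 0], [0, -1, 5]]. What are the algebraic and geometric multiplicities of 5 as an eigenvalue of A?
algebraic multiplicity 3, geometric multiplicity 2

The characteristic polynomial is (x - 5)^3, so the factor x - 5 appears with exponent 3: the algebraic multiplicity is 3.

rank(A - 5I) = 1, so the eigenspace has dimension 3 - 1 = 2: the geometric multiplicity is 2.

Since 2 < 3, A is not diagonalizable.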